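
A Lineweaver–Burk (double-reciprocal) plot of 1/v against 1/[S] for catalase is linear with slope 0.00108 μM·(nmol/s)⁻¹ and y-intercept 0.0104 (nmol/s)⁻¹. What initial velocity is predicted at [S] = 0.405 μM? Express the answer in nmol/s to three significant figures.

76.5 nmol/s

The y-intercept is 1/Vmax, so Vmax = 1/0.0104 = 96.2 nmol/s.
The slope is Km/Vmax, so Km = 0.00108 × 96.2 = 0.104 μM.
Then v = 96.2 × 0.405/(0.104 + 0.405) = 76.5 nmol/s.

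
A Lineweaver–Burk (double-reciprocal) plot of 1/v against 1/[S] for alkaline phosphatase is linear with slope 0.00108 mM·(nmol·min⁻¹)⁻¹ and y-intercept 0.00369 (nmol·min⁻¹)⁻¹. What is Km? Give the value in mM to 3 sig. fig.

y-intercept = 1/Vmax ⇒ Vmax = 271 nmol·min⁻¹; slope = Km/Vmax ⇒ Km = slope × Vmax.
Km = 0.00108 × 271 = 0.293 mM.

0.293 mM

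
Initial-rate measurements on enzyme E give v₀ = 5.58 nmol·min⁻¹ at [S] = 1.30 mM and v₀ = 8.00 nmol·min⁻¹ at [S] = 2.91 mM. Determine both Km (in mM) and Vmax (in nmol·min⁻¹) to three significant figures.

Km = 1.57 mM; Vmax = 12.3 nmol·min⁻¹

From v = Vmax[S]/(Km+[S]), each point gives Vmax = v(Km+[S])/[S].
Equating: 5.58(Km+1.30)/1.30 = 8.00(Km+2.91)/2.91.
4.292·Km + 5.58 = 2.749·Km + 8.00, so (4.292 − 2.749)·Km = 8.00 − 5.58.
Km = 2.420/1.543 = 1.57 mM; then Vmax = 5.58(1.57+1.30)/1.30 = 12.3 nmol·min⁻¹.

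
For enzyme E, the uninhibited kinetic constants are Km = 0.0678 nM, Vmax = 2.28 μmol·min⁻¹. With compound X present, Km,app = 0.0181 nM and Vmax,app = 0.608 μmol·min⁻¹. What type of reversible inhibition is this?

uncompetitive

Both Km and Vmax decrease by the same factor (~3.75-fold) — characteristic of uncompetitive inhibition.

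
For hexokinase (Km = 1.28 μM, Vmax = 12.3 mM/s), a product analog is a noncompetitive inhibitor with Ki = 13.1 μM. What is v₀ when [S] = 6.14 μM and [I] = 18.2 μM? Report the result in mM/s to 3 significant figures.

4.26 mM/s

With α = 1 + [I]/Ki = 1 + 18.2/13.1 = 2.389, the noncompetitive rate law is v = (Vmax/α)·[S] / (Km + [S]).
v = (12.3/2.389)×6.14 / (1.28 + 6.14) = 31.61/7.420 = 4.26 mM/s.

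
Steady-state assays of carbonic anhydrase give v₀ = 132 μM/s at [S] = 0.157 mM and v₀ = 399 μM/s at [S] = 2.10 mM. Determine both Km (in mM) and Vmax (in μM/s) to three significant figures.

In reciprocal form, 1/v = (Km/Vmax)·(1/[S]) + 1/Vmax. The two points give (1/[S], 1/v) = (6.369, 0.007576) and (0.4762, 0.002506).
Slope = (0.007576 − 0.002506)/(6.369 − 0.4762) = 0.0008602; intercept = 0.007576 − 0.0008602×6.369 = 0.002097.
Vmax = 1/intercept = 477 μM/s; Km = slope × Vmax = 0.0008602 × 477 = 0.410 mM.

Km = 0.410 mM; Vmax = 477 μM/s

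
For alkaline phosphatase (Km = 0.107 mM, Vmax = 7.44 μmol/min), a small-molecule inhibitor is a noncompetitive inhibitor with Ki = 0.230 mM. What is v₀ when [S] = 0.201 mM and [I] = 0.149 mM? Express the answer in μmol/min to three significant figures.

With α = 1 + [I]/Ki = 1 + 0.149/0.230 = 1.648, the noncompetitive rate law is v = (Vmax/α)·[S] / (Km + [S]).
v = (7.44/1.648)×0.201 / (0.107 + 0.201) = 0.9075/0.3080 = 2.95 μmol/min.

2.95 μmol/min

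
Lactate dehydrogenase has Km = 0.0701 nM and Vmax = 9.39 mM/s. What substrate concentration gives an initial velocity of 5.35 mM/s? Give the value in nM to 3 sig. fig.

0.0928 nM

Rearranging v = Vmax[S]/(Km+[S]) gives [S] = Km·v/(Vmax − v).
[S] = 0.0701 × 5.35 / (9.39 − 5.35) = 0.3750/4.040 = 0.0928 nM.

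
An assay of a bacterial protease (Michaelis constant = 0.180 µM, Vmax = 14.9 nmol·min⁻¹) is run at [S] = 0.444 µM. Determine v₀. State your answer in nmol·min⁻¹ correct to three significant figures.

10.6 nmol·min⁻¹

v = Vmax·[S]/(Km + [S]) = 14.9 × 0.444 / (0.180 + 0.444)
  = 6.616 / 0.6240 = 10.6 nmol·min⁻¹.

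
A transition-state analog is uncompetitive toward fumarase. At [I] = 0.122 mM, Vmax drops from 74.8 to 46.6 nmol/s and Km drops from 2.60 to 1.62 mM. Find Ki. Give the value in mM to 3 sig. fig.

Uncompetitive: Vmax,app = Vmax/α (and Km,app = Km/α) with α = 1 + [I]/Ki.
α = Vmax/Vmax,app = 74.8/46.6 = 1.605.
Since α = 1 + [I]/Ki, [I]/Ki = 1.605 − 1 = 0.6052 and Ki = 0.122/0.6052 = 0.202 mM.

0.202 mM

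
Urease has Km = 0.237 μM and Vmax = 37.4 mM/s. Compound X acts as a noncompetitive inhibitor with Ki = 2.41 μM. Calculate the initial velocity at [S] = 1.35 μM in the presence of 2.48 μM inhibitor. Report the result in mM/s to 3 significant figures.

With α = 1 + [I]/Ki = 1 + 2.48/2.41 = 2.029, the noncompetitive rate law is v = (Vmax/α)·[S] / (Km + [S]).
v = (37.4/2.029)×1.35 / (0.237 + 1.35) = 24.88/1.587 = 15.7 mM/s.

15.7 mM/s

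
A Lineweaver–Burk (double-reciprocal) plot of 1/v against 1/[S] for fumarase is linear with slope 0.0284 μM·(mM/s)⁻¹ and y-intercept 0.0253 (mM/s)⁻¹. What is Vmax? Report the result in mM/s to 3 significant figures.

39.5 mM/s

The y-intercept of a Lineweaver–Burk plot equals 1/Vmax, so Vmax = 1/0.0253 = 39.5 mM/s.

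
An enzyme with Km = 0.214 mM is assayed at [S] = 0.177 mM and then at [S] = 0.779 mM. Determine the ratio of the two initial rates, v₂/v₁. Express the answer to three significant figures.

1.73

The fractional saturations are [S]/(Km+[S]) = 0.177/0.3910 = 0.4527 and 0.779/0.9930 = 0.7845.
v₂/v₁ is just their ratio: 0.7845/0.4527 = 1.73.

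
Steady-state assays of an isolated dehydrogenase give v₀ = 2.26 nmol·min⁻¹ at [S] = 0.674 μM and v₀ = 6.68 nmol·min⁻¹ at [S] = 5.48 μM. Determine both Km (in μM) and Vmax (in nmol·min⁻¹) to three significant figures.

In reciprocal form, 1/v = (Km/Vmax)·(1/[S]) + 1/Vmax. The two points give (1/[S], 1/v) = (1.484, 0.4425) and (0.1825, 0.1497).
Slope = (0.4425 − 0.1497)/(1.484 − 0.1825) = 0.2250; intercept = 0.4425 − 0.2250×1.484 = 0.1086.
Vmax = 1/intercept = 9.20 nmol·min⁻¹; Km = slope × Vmax = 0.2250 × 9.20 = 2.07 μM.

Km = 2.07 μM; Vmax = 9.20 nmol·min⁻¹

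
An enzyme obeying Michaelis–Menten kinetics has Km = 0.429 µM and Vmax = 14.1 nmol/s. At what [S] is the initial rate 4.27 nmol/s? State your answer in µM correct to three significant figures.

0.186 µM

Rearranging v = Vmax[S]/(Km+[S]) gives [S] = Km·v/(Vmax − v).
[S] = 0.429 × 4.27 / (14.1 − 4.27) = 1.832/9.830 = 0.186 µM.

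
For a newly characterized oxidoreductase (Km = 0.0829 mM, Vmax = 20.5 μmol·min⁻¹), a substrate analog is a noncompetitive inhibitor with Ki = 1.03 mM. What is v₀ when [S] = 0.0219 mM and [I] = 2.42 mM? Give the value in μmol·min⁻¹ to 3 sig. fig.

α = 1 + [I]/Ki = 1 + 2.42/1.03 = 3.350.
For a noncompetitive inhibitor, Vmax is reduced to Vmax/α while Km is unchanged: Km,app = 0.0829 mM, Vmax,app = 6.12 μmol·min⁻¹.
v = Vmax,app·[S]/(Km,app + [S]) = 6.12 × 0.0219/(0.0829 + 0.0219) = 1.28 μmol·min⁻¹.

1.28 μmol·min⁻¹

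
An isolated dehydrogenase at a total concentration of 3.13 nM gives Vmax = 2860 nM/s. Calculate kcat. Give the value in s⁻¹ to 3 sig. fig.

914 s⁻¹

kcat = Vmax/[E]total = 2860 nM/s / 3.13 nM = 914 s⁻¹.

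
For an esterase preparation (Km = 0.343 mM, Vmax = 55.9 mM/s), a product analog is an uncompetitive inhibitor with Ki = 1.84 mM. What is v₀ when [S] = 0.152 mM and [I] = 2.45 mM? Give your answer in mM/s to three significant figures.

With α = 1 + [I]/Ki = 1 + 2.45/1.84 = 2.332, the uncompetitive rate law is v = (Vmax/α)·[S] / (Km/α + [S]).
v = (55.9/2.332)×0.152 / (0.343/2.332 + 0.152) = 3.644/0.2991 = 12.2 mM/s.

12.2 mM/s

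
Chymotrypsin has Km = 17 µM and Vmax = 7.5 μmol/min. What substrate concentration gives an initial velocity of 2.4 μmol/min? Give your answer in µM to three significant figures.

Rearranging v = Vmax[S]/(Km+[S]) gives [S] = Km·v/(Vmax − v).
[S] = 17 × 2.4 / (7.5 − 2.4) = 40.80/5.100 = 8.00 µM.

8.00 µM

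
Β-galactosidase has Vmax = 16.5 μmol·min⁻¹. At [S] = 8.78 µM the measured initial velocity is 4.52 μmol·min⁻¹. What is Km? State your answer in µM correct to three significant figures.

v/Vmax = 4.52/16.5 = 0.2739 = [S]/(Km+[S]).
So Km + [S] = [S]/0.2739 = 32.05 µM, giving Km = 32.05 − 8.78 = 23.3 µM.

23.3 µM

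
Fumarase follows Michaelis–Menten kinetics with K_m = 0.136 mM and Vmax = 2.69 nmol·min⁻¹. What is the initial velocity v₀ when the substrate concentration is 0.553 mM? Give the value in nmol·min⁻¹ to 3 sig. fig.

v = Vmax·[S]/(Km + [S]) = 2.69 × 0.553 / (0.136 + 0.553)
  = 1.488 / 0.6890 = 2.16 nmol·min⁻¹.

2.16 nmol·min⁻¹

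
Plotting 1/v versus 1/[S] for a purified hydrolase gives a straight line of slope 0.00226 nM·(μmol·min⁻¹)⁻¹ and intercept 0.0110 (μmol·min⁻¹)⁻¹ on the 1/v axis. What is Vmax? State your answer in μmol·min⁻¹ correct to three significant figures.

The y-intercept of a Lineweaver–Burk plot equals 1/Vmax, so Vmax = 1/0.0110 = 90.9 μmol·min⁻¹.

90.9 μmol·min⁻¹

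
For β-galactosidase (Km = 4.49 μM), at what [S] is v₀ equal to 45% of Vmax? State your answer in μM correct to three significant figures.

v/Vmax = [S]/(Km+[S]) = 0.45, so [S] = Km·0.45/(1 − 0.45) = 4.49 × 0.8182.
[S] = 3.67 μM.

3.67 μM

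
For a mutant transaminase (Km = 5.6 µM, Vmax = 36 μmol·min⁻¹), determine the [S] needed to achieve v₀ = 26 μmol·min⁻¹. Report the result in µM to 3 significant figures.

14.6 µM

Rearranging v = Vmax[S]/(Km+[S]) gives [S] = Km·v/(Vmax − v).
[S] = 5.6 × 26 / (36 − 26) = 145.6/10.00 = 14.6 µM.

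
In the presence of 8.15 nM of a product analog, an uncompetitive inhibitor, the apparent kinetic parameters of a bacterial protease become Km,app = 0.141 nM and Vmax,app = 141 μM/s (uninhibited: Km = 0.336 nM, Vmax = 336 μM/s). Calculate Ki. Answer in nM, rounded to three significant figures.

5.89 nM

Uncompetitive: Vmax,app = Vmax/α (and Km,app = Km/α) with α = 1 + [I]/Ki.
α = Vmax/Vmax,app = 336/141 = 2.383.
Ki = [I]/(α − 1) = 8.15/1.383 = 5.89 nM.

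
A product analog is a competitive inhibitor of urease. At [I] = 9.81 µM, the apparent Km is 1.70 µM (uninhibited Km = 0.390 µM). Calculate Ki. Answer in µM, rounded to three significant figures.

2.92 µM

Competitive: Km,app = α·Km with α = 1 + [I]/Ki.
α = Km,app/Km = 1.70/0.390 = 4.359.
Since α = 1 + [I]/Ki, [I]/Ki = 4.359 − 1 = 3.359 and Ki = 9.81/3.359 = 2.92 µM.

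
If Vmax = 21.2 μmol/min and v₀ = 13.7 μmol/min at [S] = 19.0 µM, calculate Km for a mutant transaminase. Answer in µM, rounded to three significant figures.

v/Vmax = 13.7/21.2 = 0.6462 = [S]/(Km+[S]).
So Km + [S] = [S]/0.6462 = 29.40 µM, giving Km = 29.40 − 19.0 = 10.4 µM.

10.4 µM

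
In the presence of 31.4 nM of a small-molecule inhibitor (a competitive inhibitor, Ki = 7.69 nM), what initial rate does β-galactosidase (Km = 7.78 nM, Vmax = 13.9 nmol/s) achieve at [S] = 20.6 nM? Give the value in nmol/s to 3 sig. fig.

4.76 nmol/s

α = 1 + [I]/Ki = 1 + 31.4/7.69 = 5.083.
For a competitive inhibitor, Vmax is unchanged and the apparent Km becomes α·Km: Km,app = 39.5 nM, Vmax,app = 13.9 nmol/s.
v = Vmax,app·[S]/(Km,app + [S]) = 13.9 × 20.6/(39.5 + 20.6) = 4.76 nmol/s.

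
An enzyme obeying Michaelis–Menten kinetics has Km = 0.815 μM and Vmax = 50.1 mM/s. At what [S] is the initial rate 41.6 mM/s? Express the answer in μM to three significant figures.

Rearranging v = Vmax[S]/(Km+[S]) gives [S] = Km·v/(Vmax − v).
[S] = 0.815 × 41.6 / (50.1 − 41.6) = 33.90/8.500 = 3.99 μM.

3.99 μM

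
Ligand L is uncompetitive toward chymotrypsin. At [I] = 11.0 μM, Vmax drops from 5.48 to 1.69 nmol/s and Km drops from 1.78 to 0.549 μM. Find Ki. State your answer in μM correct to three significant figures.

4.91 μM

Uncompetitive: Vmax,app = Vmax/α (and Km,app = Km/α) with α = 1 + [I]/Ki.
α = Vmax/Vmax,app = 5.48/1.69 = 3.243.
Since α = 1 + [I]/Ki, [I]/Ki = 3.243 − 1 = 2.243 and Ki = 11.0/2.243 = 4.91 μM.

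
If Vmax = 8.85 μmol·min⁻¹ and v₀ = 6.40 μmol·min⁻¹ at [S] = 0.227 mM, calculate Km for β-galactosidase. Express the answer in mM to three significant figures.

0.0869 mM

From v = Vmax[S]/(Km+[S]), Km = [S](Vmax − v)/v.
Km = 0.227 × (8.85 − 6.40) / 6.40 = 0.5561/6.40 = 0.0869 mM.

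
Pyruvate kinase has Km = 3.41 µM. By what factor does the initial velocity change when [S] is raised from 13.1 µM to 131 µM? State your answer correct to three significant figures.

1.23

The fractional saturations are [S]/(Km+[S]) = 13.1/16.51 = 0.7935 and 131/134.4 = 0.9746.
v₂/v₁ is just their ratio: 0.9746/0.7935 = 1.23.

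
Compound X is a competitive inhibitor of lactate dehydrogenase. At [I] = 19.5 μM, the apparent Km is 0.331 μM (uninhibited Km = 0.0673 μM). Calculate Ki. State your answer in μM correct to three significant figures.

4.98 μM

Competitive: Km,app = α·Km with α = 1 + [I]/Ki.
α = Km,app/Km = 0.331/0.0673 = 4.918.
Since α = 1 + [I]/Ki, [I]/Ki = 4.918 − 1 = 3.918 and Ki = 19.5/3.918 = 4.98 μM.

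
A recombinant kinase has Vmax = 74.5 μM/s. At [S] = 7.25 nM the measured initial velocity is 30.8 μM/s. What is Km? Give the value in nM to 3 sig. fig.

10.3 nM

v/Vmax = 30.8/74.5 = 0.4134 = [S]/(Km+[S]).
So Km + [S] = [S]/0.4134 = 17.54 nM, giving Km = 17.54 − 7.25 = 10.3 nM.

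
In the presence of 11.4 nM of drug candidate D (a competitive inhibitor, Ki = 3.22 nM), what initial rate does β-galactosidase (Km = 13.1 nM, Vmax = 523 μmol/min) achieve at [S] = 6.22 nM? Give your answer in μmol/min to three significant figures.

49.5 μmol/min

With α = 1 + [I]/Ki = 1 + 11.4/3.22 = 4.540, the competitive rate law is v = Vmax[S] / (αKm + [S]).
v = 523×6.22 / (4.540×13.1 + 6.22) = 3253/65.70 = 49.5 μmol/min.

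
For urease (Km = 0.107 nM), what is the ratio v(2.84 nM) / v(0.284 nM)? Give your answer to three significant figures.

1.33

Since Vmax cancels, v₂/v₁ = [S]₂(Km+[S]₁) / [S]₁(Km+[S]₂).
= 2.84×(0.107+0.284) / (0.284×(0.107+2.84)) = 1.110/0.8369 = 1.33.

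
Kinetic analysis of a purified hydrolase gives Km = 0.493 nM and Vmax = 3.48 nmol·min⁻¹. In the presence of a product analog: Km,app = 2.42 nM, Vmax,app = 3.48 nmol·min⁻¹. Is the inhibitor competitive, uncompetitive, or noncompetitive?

competitive

Km increases (0.493 → 2.42 nM) while Vmax is unchanged — the hallmark of competitive inhibition.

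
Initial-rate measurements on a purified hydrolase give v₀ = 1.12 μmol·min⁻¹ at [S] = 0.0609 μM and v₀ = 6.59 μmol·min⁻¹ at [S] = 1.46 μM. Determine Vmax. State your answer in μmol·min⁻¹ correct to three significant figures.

From v = Vmax[S]/(Km+[S]), each point gives Vmax = v(Km+[S])/[S].
Equating: 1.12(Km+0.0609)/0.0609 = 6.59(Km+1.46)/1.46.
18.39·Km + 1.12 = 4.514·Km + 6.59, so (18.39 − 4.514)·Km = 6.59 − 1.12.
Km = 5.470/13.88 = 0.394 μM; then Vmax = 1.12(0.394+0.0609)/0.0609 = 8.37 μmol·min⁻¹.

8.37 μmol·min⁻¹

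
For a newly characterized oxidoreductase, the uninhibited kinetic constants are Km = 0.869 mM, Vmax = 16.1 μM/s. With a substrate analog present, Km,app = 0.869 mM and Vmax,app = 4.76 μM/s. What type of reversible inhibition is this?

noncompetitive

Vmax decreases (16.1 → 4.76 μM/s) while Km is unchanged — pure noncompetitive inhibition.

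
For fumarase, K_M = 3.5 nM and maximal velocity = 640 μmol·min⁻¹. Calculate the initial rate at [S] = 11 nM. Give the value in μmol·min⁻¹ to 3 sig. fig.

[S]/(Km+[S]) = 11/14.50 = 0.7586, the fractional saturation.
v = 0.7586 × Vmax = 0.7586 × 640 = 486 μmol·min⁻¹.

486 μmol·min⁻¹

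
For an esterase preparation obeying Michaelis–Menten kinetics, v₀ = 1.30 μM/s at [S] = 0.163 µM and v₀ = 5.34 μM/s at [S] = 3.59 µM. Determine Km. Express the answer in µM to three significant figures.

0.623 µM

From v = Vmax[S]/(Km+[S]), each point gives Vmax = v(Km+[S])/[S].
Equating: 1.30(Km+0.163)/0.163 = 5.34(Km+3.59)/3.59.
7.975·Km + 1.30 = 1.487·Km + 5.34, so (7.975 − 1.487)·Km = 5.34 − 1.30.
Km = 4.040/6.488 = 0.623 µM; then Vmax = 1.30(0.623+0.163)/0.163 = 6.27 μM/s.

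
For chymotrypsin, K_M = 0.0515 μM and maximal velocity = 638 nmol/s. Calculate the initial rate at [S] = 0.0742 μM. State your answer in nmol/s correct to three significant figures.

v = Vmax·[S]/(Km + [S]) = 638 × 0.0742 / (0.0515 + 0.0742)
  = 47.34 / 0.1257 = 377 nmol/s.

377 nmol/s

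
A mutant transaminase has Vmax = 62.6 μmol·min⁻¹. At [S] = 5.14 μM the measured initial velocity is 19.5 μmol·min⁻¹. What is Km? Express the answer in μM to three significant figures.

11.4 μM

From v = Vmax[S]/(Km+[S]), Km = [S](Vmax − v)/v.
Km = 5.14 × (62.6 − 19.5) / 19.5 = 221.5/19.5 = 11.4 μM.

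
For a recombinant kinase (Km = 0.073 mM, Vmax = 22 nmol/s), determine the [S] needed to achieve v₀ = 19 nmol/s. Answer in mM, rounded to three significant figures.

The required fractional saturation is v/Vmax = 19/22 = 0.8636.
Then [S]/(Km+[S]) = 0.8636 ⇒ [S] = 0.073 × 0.8636/(1 − 0.8636) = 0.462 mM.

0.462 mM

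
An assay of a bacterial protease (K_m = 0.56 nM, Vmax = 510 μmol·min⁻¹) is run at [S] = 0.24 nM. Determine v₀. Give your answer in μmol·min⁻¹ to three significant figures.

153 μmol·min⁻¹

v = Vmax·[S]/(Km + [S]) = 510 × 0.24 / (0.56 + 0.24)
  = 122.4 / 0.8000 = 153 μmol·min⁻¹.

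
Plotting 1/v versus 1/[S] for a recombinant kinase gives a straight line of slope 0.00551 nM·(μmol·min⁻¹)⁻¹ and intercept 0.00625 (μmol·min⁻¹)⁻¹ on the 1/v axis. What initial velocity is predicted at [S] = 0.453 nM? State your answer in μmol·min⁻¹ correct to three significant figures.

The y-intercept is 1/Vmax, so Vmax = 1/0.00625 = 160 μmol·min⁻¹.
The slope is Km/Vmax, so Km = 0.00551 × 160 = 0.882 nM.
Then v = 160 × 0.453/(0.882 + 0.453) = 54.3 μmol·min⁻¹.

54.3 μmol·min⁻¹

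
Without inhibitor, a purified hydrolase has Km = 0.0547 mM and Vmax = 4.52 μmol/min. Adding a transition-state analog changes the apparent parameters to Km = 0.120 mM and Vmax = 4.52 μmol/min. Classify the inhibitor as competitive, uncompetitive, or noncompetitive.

competitive

Km increases (0.0547 → 0.120 mM) while Vmax is unchanged — the hallmark of competitive inhibition.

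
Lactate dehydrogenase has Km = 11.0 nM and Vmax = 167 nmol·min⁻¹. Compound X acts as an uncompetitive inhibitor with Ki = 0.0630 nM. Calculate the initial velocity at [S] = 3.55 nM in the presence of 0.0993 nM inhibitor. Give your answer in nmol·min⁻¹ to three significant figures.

α = 1 + [I]/Ki = 1 + 0.0993/0.0630 = 2.576.
For an uncompetitive inhibitor, both parameters are divided by α, giving Vmax/α and Km/α: Km,app = 4.27 nM, Vmax,app = 64.8 nmol·min⁻¹.
v = Vmax,app·[S]/(Km,app + [S]) = 64.8 × 3.55/(4.27 + 3.55) = 29.4 nmol·min⁻¹.

29.4 nmol·min⁻¹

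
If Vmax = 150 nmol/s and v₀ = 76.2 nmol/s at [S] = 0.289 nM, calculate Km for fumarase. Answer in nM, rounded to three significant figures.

0.280 nM

v/Vmax = 76.2/150 = 0.5080 = [S]/(Km+[S]).
So Km + [S] = [S]/0.5080 = 0.5689 nM, giving Km = 0.5689 − 0.289 = 0.280 nM.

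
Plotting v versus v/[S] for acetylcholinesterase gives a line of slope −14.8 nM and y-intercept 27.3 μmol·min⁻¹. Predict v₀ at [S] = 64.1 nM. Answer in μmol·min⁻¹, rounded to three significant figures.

22.2 μmol·min⁻¹

In the Eadie–Hofstee form v = Vmax − Km·(v/[S]), the slope is −Km and the intercept is Vmax, so Km = 14.8 nM and Vmax = 27.3 μmol·min⁻¹.
v = 27.3 × 64.1/(14.8 + 64.1) = 22.2 μmol·min⁻¹.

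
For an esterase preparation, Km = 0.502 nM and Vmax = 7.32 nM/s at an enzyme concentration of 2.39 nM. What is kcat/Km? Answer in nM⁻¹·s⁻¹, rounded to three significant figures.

kcat = Vmax/[E]total = 7.32/2.39 = 3.06 s⁻¹.
kcat/Km = 3.06/0.502 = 6.10 nM⁻¹·s⁻¹.

6.10 nM⁻¹·s⁻¹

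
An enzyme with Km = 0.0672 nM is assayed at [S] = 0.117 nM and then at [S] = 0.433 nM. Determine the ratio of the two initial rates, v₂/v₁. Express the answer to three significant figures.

The fractional saturations are [S]/(Km+[S]) = 0.117/0.1842 = 0.6352 and 0.433/0.5002 = 0.8657.
v₂/v₁ is just their ratio: 0.8657/0.6352 = 1.36.

1.36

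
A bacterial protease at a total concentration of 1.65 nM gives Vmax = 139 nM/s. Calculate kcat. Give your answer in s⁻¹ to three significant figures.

kcat = Vmax/[E]total = 139 nM/s / 1.65 nM = 84.2 s⁻¹.

84.2 s⁻¹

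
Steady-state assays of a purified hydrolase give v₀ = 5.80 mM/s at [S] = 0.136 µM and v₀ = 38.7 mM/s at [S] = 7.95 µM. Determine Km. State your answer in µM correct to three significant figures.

0.871 µM

From v = Vmax[S]/(Km+[S]), each point gives Vmax = v(Km+[S])/[S].
Equating: 5.80(Km+0.136)/0.136 = 38.7(Km+7.95)/7.95.
42.65·Km + 5.80 = 4.868·Km + 38.7, so (42.65 − 4.868)·Km = 38.7 − 5.80.
Km = 32.90/37.78 = 0.871 µM; then Vmax = 5.80(0.871+0.136)/0.136 = 42.9 mM/s.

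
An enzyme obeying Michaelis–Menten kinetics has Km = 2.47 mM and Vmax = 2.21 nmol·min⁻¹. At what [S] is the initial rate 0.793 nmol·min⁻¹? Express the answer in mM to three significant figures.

1.38 mM

Rearranging v = Vmax[S]/(Km+[S]) gives [S] = Km·v/(Vmax − v).
[S] = 2.47 × 0.793 / (2.21 − 0.793) = 1.959/1.417 = 1.38 mM.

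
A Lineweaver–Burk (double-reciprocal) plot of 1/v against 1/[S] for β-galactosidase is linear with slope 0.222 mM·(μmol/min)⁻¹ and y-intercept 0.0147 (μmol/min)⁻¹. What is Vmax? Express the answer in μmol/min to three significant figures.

The y-intercept of a Lineweaver–Burk plot equals 1/Vmax, so Vmax = 1/0.0147 = 68.0 μmol/min.

68.0 μmol/min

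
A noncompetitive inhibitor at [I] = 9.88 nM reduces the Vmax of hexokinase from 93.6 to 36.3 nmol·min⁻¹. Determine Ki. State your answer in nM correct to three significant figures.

Noncompetitive: Vmax,app = Vmax/α with α = 1 + [I]/Ki.
α = Vmax/Vmax,app = 93.6/36.3 = 2.579.
Ki = [I]/(α − 1) = 9.88/1.579 = 6.26 nM.

6.26 nM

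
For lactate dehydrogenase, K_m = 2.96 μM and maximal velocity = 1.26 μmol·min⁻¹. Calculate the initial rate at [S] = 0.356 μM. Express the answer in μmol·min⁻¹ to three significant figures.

0.135 μmol·min⁻¹

[S]/(Km+[S]) = 0.356/3.316 = 0.1074, the fractional saturation.
v = 0.1074 × Vmax = 0.1074 × 1.26 = 0.135 μmol·min⁻¹.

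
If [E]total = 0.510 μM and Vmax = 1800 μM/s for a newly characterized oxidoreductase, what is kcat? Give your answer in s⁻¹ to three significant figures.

3530 s⁻¹

kcat = Vmax/[E]total = 1800 μM/s / 0.510 μM = 3530 s⁻¹.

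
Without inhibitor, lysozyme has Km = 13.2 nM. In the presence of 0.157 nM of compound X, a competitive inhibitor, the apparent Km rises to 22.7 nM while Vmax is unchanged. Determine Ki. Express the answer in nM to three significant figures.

0.218 nM

Competitive: Km,app = α·Km with α = 1 + [I]/Ki.
α = Km,app/Km = 22.7/13.2 = 1.720.
Ki = [I]/(α − 1) = 0.157/0.7197 = 0.218 nM.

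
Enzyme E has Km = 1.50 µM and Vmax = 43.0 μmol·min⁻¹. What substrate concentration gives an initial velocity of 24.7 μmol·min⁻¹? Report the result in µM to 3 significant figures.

2.02 µM

Rearranging v = Vmax[S]/(Km+[S]) gives [S] = Km·v/(Vmax − v).
[S] = 1.50 × 24.7 / (43.0 − 24.7) = 37.05/18.30 = 2.02 µM.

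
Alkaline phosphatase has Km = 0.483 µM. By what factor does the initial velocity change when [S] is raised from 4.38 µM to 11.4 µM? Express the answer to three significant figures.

Since Vmax cancels, v₂/v₁ = [S]₂(Km+[S]₁) / [S]₁(Km+[S]₂).
= 11.4×(0.483+4.38) / (4.38×(0.483+11.4)) = 55.44/52.05 = 1.07.

1.07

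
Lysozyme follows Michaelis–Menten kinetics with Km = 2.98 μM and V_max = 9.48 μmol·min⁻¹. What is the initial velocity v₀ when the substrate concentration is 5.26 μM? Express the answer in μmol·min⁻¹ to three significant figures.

[S]/(Km+[S]) = 5.26/8.240 = 0.6383, the fractional saturation.
v = 0.6383 × Vmax = 0.6383 × 9.48 = 6.05 μmol·min⁻¹.

6.05 μmol·min⁻¹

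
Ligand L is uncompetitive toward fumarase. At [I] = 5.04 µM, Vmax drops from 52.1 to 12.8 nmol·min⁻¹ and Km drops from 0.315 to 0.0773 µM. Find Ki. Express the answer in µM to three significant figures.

Uncompetitive: Vmax,app = Vmax/α (and Km,app = Km/α) with α = 1 + [I]/Ki.
α = Vmax/Vmax,app = 52.1/12.8 = 4.070.
Ki = [I]/(α − 1) = 5.04/3.070 = 1.64 µM.

1.64 µM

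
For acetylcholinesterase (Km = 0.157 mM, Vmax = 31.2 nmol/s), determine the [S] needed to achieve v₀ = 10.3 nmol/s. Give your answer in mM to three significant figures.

The required fractional saturation is v/Vmax = 10.3/31.2 = 0.3301.
Then [S]/(Km+[S]) = 0.3301 ⇒ [S] = 0.157 × 0.3301/(1 − 0.3301) = 0.0774 mM.

0.0774 mM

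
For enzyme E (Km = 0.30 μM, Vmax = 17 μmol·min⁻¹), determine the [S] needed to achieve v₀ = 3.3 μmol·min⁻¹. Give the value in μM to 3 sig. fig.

0.0723 μM

Rearranging v = Vmax[S]/(Km+[S]) gives [S] = Km·v/(Vmax − v).
[S] = 0.30 × 3.3 / (17 − 3.3) = 0.9900/13.70 = 0.0723 μM.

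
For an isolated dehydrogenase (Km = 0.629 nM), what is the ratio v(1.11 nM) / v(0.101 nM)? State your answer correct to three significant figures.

Since Vmax cancels, v₂/v₁ = [S]₂(Km+[S]₁) / [S]₁(Km+[S]₂).
= 1.11×(0.629+0.101) / (0.101×(0.629+1.11)) = 0.8103/0.1756 = 4.61.

4.61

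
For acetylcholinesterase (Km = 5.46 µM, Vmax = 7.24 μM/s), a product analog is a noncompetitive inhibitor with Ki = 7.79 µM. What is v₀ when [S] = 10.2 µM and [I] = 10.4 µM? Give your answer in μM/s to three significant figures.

α = 1 + [I]/Ki = 1 + 10.4/7.79 = 2.335.
For a noncompetitive inhibitor, Vmax is reduced to Vmax/α while Km is unchanged: Km,app = 5.46 µM, Vmax,app = 3.10 μM/s.
v = Vmax,app·[S]/(Km,app + [S]) = 3.10 × 10.2/(5.46 + 10.2) = 2.02 μM/s.

2.02 μM/s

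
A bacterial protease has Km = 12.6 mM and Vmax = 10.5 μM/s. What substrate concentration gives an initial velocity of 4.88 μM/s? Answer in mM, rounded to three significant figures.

Rearranging v = Vmax[S]/(Km+[S]) gives [S] = Km·v/(Vmax − v).
[S] = 12.6 × 4.88 / (10.5 − 4.88) = 61.49/5.620 = 10.9 mM.

10.9 mM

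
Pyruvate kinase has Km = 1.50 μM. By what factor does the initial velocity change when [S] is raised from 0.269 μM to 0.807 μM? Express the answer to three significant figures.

The fractional saturations are [S]/(Km+[S]) = 0.269/1.769 = 0.1521 and 0.807/2.307 = 0.3498.
v₂/v₁ is just their ratio: 0.3498/0.1521 = 2.30.

2.30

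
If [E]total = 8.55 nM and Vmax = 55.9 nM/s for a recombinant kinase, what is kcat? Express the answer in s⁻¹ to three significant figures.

6.54 s⁻¹

kcat = Vmax/[E]total = 55.9 nM/s / 8.55 nM = 6.54 s⁻¹.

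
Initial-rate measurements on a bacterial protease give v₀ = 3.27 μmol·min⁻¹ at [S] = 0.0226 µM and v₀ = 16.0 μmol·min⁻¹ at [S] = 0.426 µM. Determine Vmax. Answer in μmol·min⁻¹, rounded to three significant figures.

20.5 μmol·min⁻¹

From v = Vmax[S]/(Km+[S]), each point gives Vmax = v(Km+[S])/[S].
Equating: 3.27(Km+0.0226)/0.0226 = 16.0(Km+0.426)/0.426.
144.7·Km + 3.27 = 37.56·Km + 16.0, so (144.7 − 37.56)·Km = 16.0 − 3.27.
Km = 12.73/107.1 = 0.119 µM; then Vmax = 3.27(0.119+0.0226)/0.0226 = 20.5 μmol·min⁻¹.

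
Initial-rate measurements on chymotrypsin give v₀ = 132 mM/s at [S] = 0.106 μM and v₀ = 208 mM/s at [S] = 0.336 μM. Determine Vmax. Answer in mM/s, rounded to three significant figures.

283 mM/s

In reciprocal form, 1/v = (Km/Vmax)·(1/[S]) + 1/Vmax. The two points give (1/[S], 1/v) = (9.434, 0.007576) and (2.976, 0.004808).
Slope = (0.007576 − 0.004808)/(9.434 − 2.976) = 0.0004286; intercept = 0.007576 − 0.0004286×9.434 = 0.003532.
Vmax = 1/intercept = 283 mM/s; Km = slope × Vmax = 0.0004286 × 283 = 0.121 μM.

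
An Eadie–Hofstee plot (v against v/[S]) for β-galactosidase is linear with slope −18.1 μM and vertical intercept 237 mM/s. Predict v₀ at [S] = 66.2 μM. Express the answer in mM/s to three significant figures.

In the Eadie–Hofstee form v = Vmax − Km·(v/[S]), the slope is −Km and the intercept is Vmax, so Km = 18.1 μM and Vmax = 237 mM/s.
v = 237 × 66.2/(18.1 + 66.2) = 186 mM/s.

186 mM/s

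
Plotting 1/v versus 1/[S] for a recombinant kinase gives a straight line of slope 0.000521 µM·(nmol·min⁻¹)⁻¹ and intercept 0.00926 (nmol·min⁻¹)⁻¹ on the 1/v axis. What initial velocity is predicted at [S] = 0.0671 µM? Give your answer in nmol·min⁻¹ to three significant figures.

The y-intercept is 1/Vmax, so Vmax = 1/0.00926 = 108 nmol·min⁻¹.
The slope is Km/Vmax, so Km = 0.000521 × 108 = 0.0563 µM.
Then v = 108 × 0.0671/(0.0563 + 0.0671) = 58.7 nmol·min⁻¹.

58.7 nmol·min⁻¹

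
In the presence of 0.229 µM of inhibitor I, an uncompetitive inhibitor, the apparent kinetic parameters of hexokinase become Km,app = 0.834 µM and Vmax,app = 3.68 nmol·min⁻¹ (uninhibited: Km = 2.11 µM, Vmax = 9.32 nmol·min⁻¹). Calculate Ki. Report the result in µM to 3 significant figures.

0.149 µM

Uncompetitive: Vmax,app = Vmax/α (and Km,app = Km/α) with α = 1 + [I]/Ki.
α = Vmax/Vmax,app = 9.32/3.68 = 2.533.
Since α = 1 + [I]/Ki, [I]/Ki = 2.533 − 1 = 1.533 and Ki = 0.229/1.533 = 0.149 µM.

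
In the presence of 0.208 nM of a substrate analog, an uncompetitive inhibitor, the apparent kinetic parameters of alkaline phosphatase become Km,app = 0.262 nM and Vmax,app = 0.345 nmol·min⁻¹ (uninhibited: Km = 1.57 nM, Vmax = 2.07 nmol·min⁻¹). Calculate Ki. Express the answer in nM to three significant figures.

0.0416 nM

Uncompetitive: Vmax,app = Vmax/α (and Km,app = Km/α) with α = 1 + [I]/Ki.
α = Vmax/Vmax,app = 2.07/0.345 = 6.000.
Ki = [I]/(α − 1) = 0.208/5.000 = 0.0416 nM.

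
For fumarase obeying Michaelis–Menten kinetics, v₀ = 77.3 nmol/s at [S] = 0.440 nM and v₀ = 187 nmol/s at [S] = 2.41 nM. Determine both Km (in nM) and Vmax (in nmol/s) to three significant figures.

In reciprocal form, 1/v = (Km/Vmax)·(1/[S]) + 1/Vmax. The two points give (1/[S], 1/v) = (2.273, 0.01294) and (0.4149, 0.005348).
Slope = (0.01294 − 0.005348)/(2.273 − 0.4149) = 0.004085; intercept = 0.01294 − 0.004085×2.273 = 0.003653.
Vmax = 1/intercept = 274 nmol/s; Km = slope × Vmax = 0.004085 × 274 = 1.12 nM.

Km = 1.12 nM; Vmax = 274 nmol/s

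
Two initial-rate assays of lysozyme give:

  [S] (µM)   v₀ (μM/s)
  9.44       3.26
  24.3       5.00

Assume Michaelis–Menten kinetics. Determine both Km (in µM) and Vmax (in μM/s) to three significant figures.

From v = Vmax[S]/(Km+[S]), each point gives Vmax = v(Km+[S])/[S].
Equating: 3.26(Km+9.44)/9.44 = 5.00(Km+24.3)/24.3.
0.3453·Km + 3.26 = 0.2058·Km + 5.00, so (0.3453 − 0.2058)·Km = 5.00 − 3.26.
Km = 1.740/0.1396 = 12.5 µM; then Vmax = 3.26(12.5+9.44)/9.44 = 7.57 μM/s.

Km = 12.5 µM; Vmax = 7.57 μM/s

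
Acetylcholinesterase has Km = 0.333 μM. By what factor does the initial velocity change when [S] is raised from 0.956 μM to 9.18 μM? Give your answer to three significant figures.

The fractional saturations are [S]/(Km+[S]) = 0.956/1.289 = 0.7417 and 9.18/9.513 = 0.9650.
v₂/v₁ is just their ratio: 0.9650/0.7417 = 1.30.

1.30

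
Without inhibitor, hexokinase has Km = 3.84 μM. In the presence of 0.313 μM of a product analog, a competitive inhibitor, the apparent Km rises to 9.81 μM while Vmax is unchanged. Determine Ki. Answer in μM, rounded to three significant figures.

Competitive: Km,app = α·Km with α = 1 + [I]/Ki.
α = Km,app/Km = 9.81/3.84 = 2.555.
Ki = [I]/(α − 1) = 0.313/1.555 = 0.201 μM.

0.201 μM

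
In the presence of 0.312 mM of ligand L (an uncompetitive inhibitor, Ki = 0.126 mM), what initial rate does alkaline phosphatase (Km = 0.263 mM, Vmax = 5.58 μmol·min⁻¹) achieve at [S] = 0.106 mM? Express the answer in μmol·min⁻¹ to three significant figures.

0.937 μmol·min⁻¹

α = 1 + [I]/Ki = 1 + 0.312/0.126 = 3.476.
For an uncompetitive inhibitor, both parameters are divided by α, giving Vmax/α and Km/α: Km,app = 0.0757 mM, Vmax,app = 1.61 μmol·min⁻¹.
v = Vmax,app·[S]/(Km,app + [S]) = 1.61 × 0.106/(0.0757 + 0.106) = 0.937 μmol·min⁻¹.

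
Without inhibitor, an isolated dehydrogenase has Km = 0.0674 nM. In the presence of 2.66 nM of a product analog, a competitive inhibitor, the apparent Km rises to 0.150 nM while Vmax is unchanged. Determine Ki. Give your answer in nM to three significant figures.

Competitive: Km,app = α·Km with α = 1 + [I]/Ki.
α = Km,app/Km = 0.150/0.0674 = 2.226.
Since α = 1 + [I]/Ki, [I]/Ki = 2.226 − 1 = 1.226 and Ki = 2.66/1.226 = 2.17 nM.

2.17 nM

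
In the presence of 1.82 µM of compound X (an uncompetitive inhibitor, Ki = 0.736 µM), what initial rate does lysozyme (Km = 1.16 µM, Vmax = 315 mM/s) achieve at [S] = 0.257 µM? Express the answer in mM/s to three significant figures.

39.4 mM/s

With α = 1 + [I]/Ki = 1 + 1.82/0.736 = 3.473, the uncompetitive rate law is v = (Vmax/α)·[S] / (Km/α + [S]).
v = (315/3.473)×0.257 / (1.16/3.473 + 0.257) = 23.31/0.5910 = 39.4 mM/s.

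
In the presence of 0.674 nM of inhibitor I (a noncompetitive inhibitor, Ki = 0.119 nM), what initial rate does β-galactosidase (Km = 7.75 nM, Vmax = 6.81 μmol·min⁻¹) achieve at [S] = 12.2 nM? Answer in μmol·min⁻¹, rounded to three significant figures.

0.625 μmol·min⁻¹

α = 1 + [I]/Ki = 1 + 0.674/0.119 = 6.664.
For a noncompetitive inhibitor, Vmax is reduced to Vmax/α while Km is unchanged: Km,app = 7.75 nM, Vmax,app = 1.02 μmol·min⁻¹.
v = Vmax,app·[S]/(Km,app + [S]) = 1.02 × 12.2/(7.75 + 12.2) = 0.625 μmol·min⁻¹.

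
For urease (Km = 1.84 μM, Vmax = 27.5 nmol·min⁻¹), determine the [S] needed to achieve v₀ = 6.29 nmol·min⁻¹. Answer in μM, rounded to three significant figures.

Rearranging v = Vmax[S]/(Km+[S]) gives [S] = Km·v/(Vmax − v).
[S] = 1.84 × 6.29 / (27.5 − 6.29) = 11.57/21.21 = 0.546 μM.

0.546 μM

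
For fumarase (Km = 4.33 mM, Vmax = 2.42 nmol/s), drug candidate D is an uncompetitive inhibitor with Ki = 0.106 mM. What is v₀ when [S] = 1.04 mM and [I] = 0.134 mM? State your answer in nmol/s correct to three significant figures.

0.377 nmol/s

With α = 1 + [I]/Ki = 1 + 0.134/0.106 = 2.264, the uncompetitive rate law is v = (Vmax/α)·[S] / (Km/α + [S]).
v = (2.42/2.264)×1.04 / (4.33/2.264 + 1.04) = 1.112/2.952 = 0.377 nmol/s.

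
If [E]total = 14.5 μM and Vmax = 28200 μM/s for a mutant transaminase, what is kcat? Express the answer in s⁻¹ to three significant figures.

kcat = Vmax/[E]total = 28200 μM/s / 14.5 μM = 1940 s⁻¹.

1940 s⁻¹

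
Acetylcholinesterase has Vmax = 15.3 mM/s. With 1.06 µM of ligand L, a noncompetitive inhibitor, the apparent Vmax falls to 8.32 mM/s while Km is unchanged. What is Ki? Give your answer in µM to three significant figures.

1.26 µM

Noncompetitive: Vmax,app = Vmax/α with α = 1 + [I]/Ki.
α = Vmax/Vmax,app = 15.3/8.32 = 1.839.
Since α = 1 + [I]/Ki, [I]/Ki = 1.839 − 1 = 0.8389 and Ki = 1.06/0.8389 = 1.26 µM.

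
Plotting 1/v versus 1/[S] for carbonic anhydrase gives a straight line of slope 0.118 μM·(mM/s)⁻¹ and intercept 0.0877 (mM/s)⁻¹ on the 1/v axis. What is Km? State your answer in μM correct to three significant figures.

y-intercept = 1/Vmax ⇒ Vmax = 11.4 mM/s; slope = Km/Vmax ⇒ Km = slope × Vmax.
Km = 0.118 × 11.4 = 1.35 μM.

1.35 μM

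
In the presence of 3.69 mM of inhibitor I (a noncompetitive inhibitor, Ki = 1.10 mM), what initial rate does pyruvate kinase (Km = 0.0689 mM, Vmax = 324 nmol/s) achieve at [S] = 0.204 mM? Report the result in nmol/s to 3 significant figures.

55.6 nmol/s

α = 1 + [I]/Ki = 1 + 3.69/1.10 = 4.355.
For a noncompetitive inhibitor, Vmax is reduced to Vmax/α while Km is unchanged: Km,app = 0.0689 mM, Vmax,app = 74.4 nmol/s.
v = Vmax,app·[S]/(Km,app + [S]) = 74.4 × 0.204/(0.0689 + 0.204) = 55.6 nmol/s.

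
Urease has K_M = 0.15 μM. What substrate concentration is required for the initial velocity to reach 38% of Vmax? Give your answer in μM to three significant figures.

v/Vmax = [S]/(Km+[S]) = 0.38, so [S] = Km·0.38/(1 − 0.38) = 0.15 × 0.6129.
[S] = 0.0919 μM.

0.0919 μM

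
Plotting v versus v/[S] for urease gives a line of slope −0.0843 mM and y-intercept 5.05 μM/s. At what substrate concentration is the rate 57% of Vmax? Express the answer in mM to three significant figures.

The Eadie–Hofstee slope gives Km = 0.0843 mM (slope = −Km).
v/Vmax = [S]/(Km+[S]) = 0.57 ⇒ [S] = Km·0.57/(1−0.57) = 0.0843 × 1.326 = 0.112 mM.

0.112 mM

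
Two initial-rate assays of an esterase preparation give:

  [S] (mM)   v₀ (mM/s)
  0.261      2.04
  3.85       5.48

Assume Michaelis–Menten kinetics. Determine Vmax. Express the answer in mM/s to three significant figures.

6.25 mM/s

In reciprocal form, 1/v = (Km/Vmax)·(1/[S]) + 1/Vmax. The two points give (1/[S], 1/v) = (3.831, 0.4902) and (0.2597, 0.1825).
Slope = (0.4902 − 0.1825)/(3.831 − 0.2597) = 0.08615; intercept = 0.4902 − 0.08615×3.831 = 0.1601.
Vmax = 1/intercept = 6.25 mM/s; Km = slope × Vmax = 0.08615 × 6.25 = 0.538 mM.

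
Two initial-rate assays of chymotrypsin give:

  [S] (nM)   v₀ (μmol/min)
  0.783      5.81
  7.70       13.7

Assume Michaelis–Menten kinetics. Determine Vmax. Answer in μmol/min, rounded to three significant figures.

From v = Vmax[S]/(Km+[S]), each point gives Vmax = v(Km+[S])/[S].
Equating: 5.81(Km+0.783)/0.783 = 13.7(Km+7.70)/7.70.
7.420·Km + 5.81 = 1.779·Km + 13.7, so (7.420 − 1.779)·Km = 13.7 − 5.81.
Km = 7.890/5.641 = 1.40 nM; then Vmax = 5.81(1.40+0.783)/0.783 = 16.2 μmol/min.

16.2 μmol/min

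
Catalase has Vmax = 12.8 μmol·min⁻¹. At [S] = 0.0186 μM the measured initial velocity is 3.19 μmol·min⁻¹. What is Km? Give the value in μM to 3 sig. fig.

0.0560 μM

From v = Vmax[S]/(Km+[S]), Km = [S](Vmax − v)/v.
Km = 0.0186 × (12.8 − 3.19) / 3.19 = 0.1787/3.19 = 0.0560 μM.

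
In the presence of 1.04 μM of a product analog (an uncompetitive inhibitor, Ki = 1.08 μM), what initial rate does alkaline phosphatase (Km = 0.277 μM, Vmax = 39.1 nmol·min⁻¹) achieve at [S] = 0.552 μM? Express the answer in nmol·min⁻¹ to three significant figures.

15.9 nmol·min⁻¹

α = 1 + [I]/Ki = 1 + 1.04/1.08 = 1.963.
For an uncompetitive inhibitor, both parameters are divided by α, giving Vmax/α and Km/α: Km,app = 0.141 μM, Vmax,app = 19.9 nmol·min⁻¹.
v = Vmax,app·[S]/(Km,app + [S]) = 19.9 × 0.552/(0.141 + 0.552) = 15.9 nmol·min⁻¹.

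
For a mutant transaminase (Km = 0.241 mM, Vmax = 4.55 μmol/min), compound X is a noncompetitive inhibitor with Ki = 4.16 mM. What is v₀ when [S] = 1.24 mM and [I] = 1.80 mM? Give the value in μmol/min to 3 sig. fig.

α = 1 + [I]/Ki = 1 + 1.80/4.16 = 1.433.
For a noncompetitive inhibitor, Vmax is reduced to Vmax/α while Km is unchanged: Km,app = 0.241 mM, Vmax,app = 3.18 μmol/min.
v = Vmax,app·[S]/(Km,app + [S]) = 3.18 × 1.24/(0.241 + 1.24) = 2.66 μmol/min.

2.66 μmol/min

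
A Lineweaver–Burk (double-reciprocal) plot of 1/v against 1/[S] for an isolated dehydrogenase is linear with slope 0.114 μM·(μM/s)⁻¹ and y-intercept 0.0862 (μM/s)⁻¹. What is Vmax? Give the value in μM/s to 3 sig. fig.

11.6 μM/s

The y-intercept of a Lineweaver–Burk plot equals 1/Vmax, so Vmax = 1/0.0862 = 11.6 μM/s.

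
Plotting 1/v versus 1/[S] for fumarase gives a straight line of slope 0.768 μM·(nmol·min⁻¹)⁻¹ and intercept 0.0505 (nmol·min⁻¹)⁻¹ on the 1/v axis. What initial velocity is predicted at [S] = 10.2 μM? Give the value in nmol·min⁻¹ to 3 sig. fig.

The y-intercept is 1/Vmax, so Vmax = 1/0.0505 = 19.8 nmol·min⁻¹.
The slope is Km/Vmax, so Km = 0.768 × 19.8 = 15.2 μM.
Then v = 19.8 × 10.2/(15.2 + 10.2) = 7.95 nmol·min⁻¹.

7.95 nmol·min⁻¹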